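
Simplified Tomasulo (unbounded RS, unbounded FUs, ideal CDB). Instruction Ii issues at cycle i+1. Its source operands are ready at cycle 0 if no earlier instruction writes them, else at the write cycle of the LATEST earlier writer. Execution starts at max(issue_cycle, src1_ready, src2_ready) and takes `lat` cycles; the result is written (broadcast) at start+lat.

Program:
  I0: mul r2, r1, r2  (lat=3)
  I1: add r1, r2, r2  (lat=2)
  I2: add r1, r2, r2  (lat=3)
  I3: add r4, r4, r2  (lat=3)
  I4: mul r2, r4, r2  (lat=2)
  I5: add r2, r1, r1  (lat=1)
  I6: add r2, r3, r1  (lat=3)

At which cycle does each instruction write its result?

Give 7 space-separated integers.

Answer: 4 6 7 7 9 8 10

Derivation:
I0 mul r2: issue@1 deps=(None,None) exec_start@1 write@4
I1 add r1: issue@2 deps=(0,0) exec_start@4 write@6
I2 add r1: issue@3 deps=(0,0) exec_start@4 write@7
I3 add r4: issue@4 deps=(None,0) exec_start@4 write@7
I4 mul r2: issue@5 deps=(3,0) exec_start@7 write@9
I5 add r2: issue@6 deps=(2,2) exec_start@7 write@8
I6 add r2: issue@7 deps=(None,2) exec_start@7 write@10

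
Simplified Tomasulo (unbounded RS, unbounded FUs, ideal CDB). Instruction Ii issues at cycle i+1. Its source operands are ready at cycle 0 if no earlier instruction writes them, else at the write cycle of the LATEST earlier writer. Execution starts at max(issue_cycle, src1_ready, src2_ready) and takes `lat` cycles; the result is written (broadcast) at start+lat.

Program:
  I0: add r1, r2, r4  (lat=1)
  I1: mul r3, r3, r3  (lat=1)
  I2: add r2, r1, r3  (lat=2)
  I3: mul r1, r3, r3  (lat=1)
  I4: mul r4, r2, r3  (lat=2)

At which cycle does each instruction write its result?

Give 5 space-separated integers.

I0 add r1: issue@1 deps=(None,None) exec_start@1 write@2
I1 mul r3: issue@2 deps=(None,None) exec_start@2 write@3
I2 add r2: issue@3 deps=(0,1) exec_start@3 write@5
I3 mul r1: issue@4 deps=(1,1) exec_start@4 write@5
I4 mul r4: issue@5 deps=(2,1) exec_start@5 write@7

Answer: 2 3 5 5 7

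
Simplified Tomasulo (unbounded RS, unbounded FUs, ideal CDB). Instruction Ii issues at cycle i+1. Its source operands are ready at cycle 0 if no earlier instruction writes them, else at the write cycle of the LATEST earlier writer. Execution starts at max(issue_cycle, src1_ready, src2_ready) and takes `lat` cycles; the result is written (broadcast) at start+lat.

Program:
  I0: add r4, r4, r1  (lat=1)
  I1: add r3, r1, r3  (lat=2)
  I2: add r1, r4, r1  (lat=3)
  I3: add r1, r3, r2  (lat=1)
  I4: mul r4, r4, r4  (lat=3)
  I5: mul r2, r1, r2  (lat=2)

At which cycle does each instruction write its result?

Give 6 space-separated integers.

I0 add r4: issue@1 deps=(None,None) exec_start@1 write@2
I1 add r3: issue@2 deps=(None,None) exec_start@2 write@4
I2 add r1: issue@3 deps=(0,None) exec_start@3 write@6
I3 add r1: issue@4 deps=(1,None) exec_start@4 write@5
I4 mul r4: issue@5 deps=(0,0) exec_start@5 write@8
I5 mul r2: issue@6 deps=(3,None) exec_start@6 write@8

Answer: 2 4 6 5 8 8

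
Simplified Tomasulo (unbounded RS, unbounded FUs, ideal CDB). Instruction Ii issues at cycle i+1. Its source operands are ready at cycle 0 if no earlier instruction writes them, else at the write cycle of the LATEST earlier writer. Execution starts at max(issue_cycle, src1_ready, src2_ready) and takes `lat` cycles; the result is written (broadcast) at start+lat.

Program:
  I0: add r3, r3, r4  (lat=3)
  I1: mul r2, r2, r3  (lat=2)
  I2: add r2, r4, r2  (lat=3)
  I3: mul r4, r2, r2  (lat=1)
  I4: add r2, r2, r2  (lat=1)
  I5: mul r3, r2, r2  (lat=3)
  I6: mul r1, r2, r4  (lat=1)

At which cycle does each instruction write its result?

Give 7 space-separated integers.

Answer: 4 6 9 10 10 13 11

Derivation:
I0 add r3: issue@1 deps=(None,None) exec_start@1 write@4
I1 mul r2: issue@2 deps=(None,0) exec_start@4 write@6
I2 add r2: issue@3 deps=(None,1) exec_start@6 write@9
I3 mul r4: issue@4 deps=(2,2) exec_start@9 write@10
I4 add r2: issue@5 deps=(2,2) exec_start@9 write@10
I5 mul r3: issue@6 deps=(4,4) exec_start@10 write@13
I6 mul r1: issue@7 deps=(4,3) exec_start@10 write@11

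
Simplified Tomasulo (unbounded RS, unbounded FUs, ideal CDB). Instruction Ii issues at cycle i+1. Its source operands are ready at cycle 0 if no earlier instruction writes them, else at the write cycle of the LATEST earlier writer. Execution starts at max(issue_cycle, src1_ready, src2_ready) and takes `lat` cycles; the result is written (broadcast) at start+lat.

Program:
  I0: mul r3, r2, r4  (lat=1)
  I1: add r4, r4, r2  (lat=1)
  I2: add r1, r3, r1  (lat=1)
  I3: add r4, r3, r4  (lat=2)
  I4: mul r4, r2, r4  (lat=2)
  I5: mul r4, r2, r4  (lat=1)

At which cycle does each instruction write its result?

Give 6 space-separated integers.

Answer: 2 3 4 6 8 9

Derivation:
I0 mul r3: issue@1 deps=(None,None) exec_start@1 write@2
I1 add r4: issue@2 deps=(None,None) exec_start@2 write@3
I2 add r1: issue@3 deps=(0,None) exec_start@3 write@4
I3 add r4: issue@4 deps=(0,1) exec_start@4 write@6
I4 mul r4: issue@5 deps=(None,3) exec_start@6 write@8
I5 mul r4: issue@6 deps=(None,4) exec_start@8 write@9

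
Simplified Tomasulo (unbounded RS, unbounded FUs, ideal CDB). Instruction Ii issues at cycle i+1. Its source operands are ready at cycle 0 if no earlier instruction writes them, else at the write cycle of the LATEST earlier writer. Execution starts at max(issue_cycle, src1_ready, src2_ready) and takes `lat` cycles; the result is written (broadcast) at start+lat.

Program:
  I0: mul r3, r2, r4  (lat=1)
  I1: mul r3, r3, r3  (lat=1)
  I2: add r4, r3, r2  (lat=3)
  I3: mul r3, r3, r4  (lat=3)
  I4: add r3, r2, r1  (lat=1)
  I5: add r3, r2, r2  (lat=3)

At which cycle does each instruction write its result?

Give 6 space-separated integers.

Answer: 2 3 6 9 6 9

Derivation:
I0 mul r3: issue@1 deps=(None,None) exec_start@1 write@2
I1 mul r3: issue@2 deps=(0,0) exec_start@2 write@3
I2 add r4: issue@3 deps=(1,None) exec_start@3 write@6
I3 mul r3: issue@4 deps=(1,2) exec_start@6 write@9
I4 add r3: issue@5 deps=(None,None) exec_start@5 write@6
I5 add r3: issue@6 deps=(None,None) exec_start@6 write@9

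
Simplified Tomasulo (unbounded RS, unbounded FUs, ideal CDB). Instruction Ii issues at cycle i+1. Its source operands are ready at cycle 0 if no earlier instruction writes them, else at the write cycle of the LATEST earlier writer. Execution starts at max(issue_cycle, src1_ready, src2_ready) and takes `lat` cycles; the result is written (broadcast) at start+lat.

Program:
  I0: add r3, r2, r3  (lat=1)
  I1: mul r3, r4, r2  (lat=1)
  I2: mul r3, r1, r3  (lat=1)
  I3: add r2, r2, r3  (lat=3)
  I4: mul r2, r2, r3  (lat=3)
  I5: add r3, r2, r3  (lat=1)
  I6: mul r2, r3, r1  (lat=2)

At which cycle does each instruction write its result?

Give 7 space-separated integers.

Answer: 2 3 4 7 10 11 13

Derivation:
I0 add r3: issue@1 deps=(None,None) exec_start@1 write@2
I1 mul r3: issue@2 deps=(None,None) exec_start@2 write@3
I2 mul r3: issue@3 deps=(None,1) exec_start@3 write@4
I3 add r2: issue@4 deps=(None,2) exec_start@4 write@7
I4 mul r2: issue@5 deps=(3,2) exec_start@7 write@10
I5 add r3: issue@6 deps=(4,2) exec_start@10 write@11
I6 mul r2: issue@7 deps=(5,None) exec_start@11 write@13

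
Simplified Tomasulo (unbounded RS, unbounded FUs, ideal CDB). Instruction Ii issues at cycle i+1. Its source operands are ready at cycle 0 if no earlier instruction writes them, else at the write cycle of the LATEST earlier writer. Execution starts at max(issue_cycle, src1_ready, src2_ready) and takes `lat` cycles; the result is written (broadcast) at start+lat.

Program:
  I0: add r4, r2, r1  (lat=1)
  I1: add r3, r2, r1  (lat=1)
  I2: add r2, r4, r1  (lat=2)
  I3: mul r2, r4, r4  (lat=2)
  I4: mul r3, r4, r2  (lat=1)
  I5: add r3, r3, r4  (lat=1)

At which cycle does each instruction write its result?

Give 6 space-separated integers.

Answer: 2 3 5 6 7 8

Derivation:
I0 add r4: issue@1 deps=(None,None) exec_start@1 write@2
I1 add r3: issue@2 deps=(None,None) exec_start@2 write@3
I2 add r2: issue@3 deps=(0,None) exec_start@3 write@5
I3 mul r2: issue@4 deps=(0,0) exec_start@4 write@6
I4 mul r3: issue@5 deps=(0,3) exec_start@6 write@7
I5 add r3: issue@6 deps=(4,0) exec_start@7 write@8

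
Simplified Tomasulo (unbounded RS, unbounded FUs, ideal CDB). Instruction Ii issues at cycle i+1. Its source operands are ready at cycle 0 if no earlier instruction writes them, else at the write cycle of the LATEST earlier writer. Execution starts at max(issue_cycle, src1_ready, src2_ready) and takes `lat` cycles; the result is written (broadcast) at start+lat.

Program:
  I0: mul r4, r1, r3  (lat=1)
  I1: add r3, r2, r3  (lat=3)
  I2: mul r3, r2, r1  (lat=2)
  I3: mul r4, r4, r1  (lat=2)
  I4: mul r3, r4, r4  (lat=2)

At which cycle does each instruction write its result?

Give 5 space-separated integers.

Answer: 2 5 5 6 8

Derivation:
I0 mul r4: issue@1 deps=(None,None) exec_start@1 write@2
I1 add r3: issue@2 deps=(None,None) exec_start@2 write@5
I2 mul r3: issue@3 deps=(None,None) exec_start@3 write@5
I3 mul r4: issue@4 deps=(0,None) exec_start@4 write@6
I4 mul r3: issue@5 deps=(3,3) exec_start@6 write@8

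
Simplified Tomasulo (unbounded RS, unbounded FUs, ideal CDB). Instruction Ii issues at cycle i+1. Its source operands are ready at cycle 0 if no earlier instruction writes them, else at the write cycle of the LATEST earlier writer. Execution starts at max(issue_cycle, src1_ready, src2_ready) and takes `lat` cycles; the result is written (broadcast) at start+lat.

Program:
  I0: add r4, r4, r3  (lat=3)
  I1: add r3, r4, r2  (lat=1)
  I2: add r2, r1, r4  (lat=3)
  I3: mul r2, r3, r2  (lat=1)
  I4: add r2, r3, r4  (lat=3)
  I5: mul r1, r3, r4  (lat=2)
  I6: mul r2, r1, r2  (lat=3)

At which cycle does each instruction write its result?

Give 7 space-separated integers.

Answer: 4 5 7 8 8 8 11

Derivation:
I0 add r4: issue@1 deps=(None,None) exec_start@1 write@4
I1 add r3: issue@2 deps=(0,None) exec_start@4 write@5
I2 add r2: issue@3 deps=(None,0) exec_start@4 write@7
I3 mul r2: issue@4 deps=(1,2) exec_start@7 write@8
I4 add r2: issue@5 deps=(1,0) exec_start@5 write@8
I5 mul r1: issue@6 deps=(1,0) exec_start@6 write@8
I6 mul r2: issue@7 deps=(5,4) exec_start@8 write@11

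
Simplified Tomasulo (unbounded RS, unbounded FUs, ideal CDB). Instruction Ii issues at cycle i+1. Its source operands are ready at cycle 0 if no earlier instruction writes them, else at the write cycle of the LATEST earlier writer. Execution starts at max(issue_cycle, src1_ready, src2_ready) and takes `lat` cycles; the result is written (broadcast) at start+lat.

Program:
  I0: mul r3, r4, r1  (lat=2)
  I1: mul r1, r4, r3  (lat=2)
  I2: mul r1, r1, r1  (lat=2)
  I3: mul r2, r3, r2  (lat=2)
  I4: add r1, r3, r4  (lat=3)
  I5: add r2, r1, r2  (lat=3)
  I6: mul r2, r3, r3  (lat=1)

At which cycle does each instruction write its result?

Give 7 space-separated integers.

I0 mul r3: issue@1 deps=(None,None) exec_start@1 write@3
I1 mul r1: issue@2 deps=(None,0) exec_start@3 write@5
I2 mul r1: issue@3 deps=(1,1) exec_start@5 write@7
I3 mul r2: issue@4 deps=(0,None) exec_start@4 write@6
I4 add r1: issue@5 deps=(0,None) exec_start@5 write@8
I5 add r2: issue@6 deps=(4,3) exec_start@8 write@11
I6 mul r2: issue@7 deps=(0,0) exec_start@7 write@8

Answer: 3 5 7 6 8 11 8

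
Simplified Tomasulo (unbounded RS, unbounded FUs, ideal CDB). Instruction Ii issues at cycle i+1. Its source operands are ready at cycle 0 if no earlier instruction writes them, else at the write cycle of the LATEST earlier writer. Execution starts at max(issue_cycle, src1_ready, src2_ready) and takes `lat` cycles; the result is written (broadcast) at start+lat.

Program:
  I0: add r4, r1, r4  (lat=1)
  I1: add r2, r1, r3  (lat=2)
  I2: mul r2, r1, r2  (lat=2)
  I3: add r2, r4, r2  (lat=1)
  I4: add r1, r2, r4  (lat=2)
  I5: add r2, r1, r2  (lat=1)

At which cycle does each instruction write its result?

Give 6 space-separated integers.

Answer: 2 4 6 7 9 10

Derivation:
I0 add r4: issue@1 deps=(None,None) exec_start@1 write@2
I1 add r2: issue@2 deps=(None,None) exec_start@2 write@4
I2 mul r2: issue@3 deps=(None,1) exec_start@4 write@6
I3 add r2: issue@4 deps=(0,2) exec_start@6 write@7
I4 add r1: issue@5 deps=(3,0) exec_start@7 write@9
I5 add r2: issue@6 deps=(4,3) exec_start@9 write@10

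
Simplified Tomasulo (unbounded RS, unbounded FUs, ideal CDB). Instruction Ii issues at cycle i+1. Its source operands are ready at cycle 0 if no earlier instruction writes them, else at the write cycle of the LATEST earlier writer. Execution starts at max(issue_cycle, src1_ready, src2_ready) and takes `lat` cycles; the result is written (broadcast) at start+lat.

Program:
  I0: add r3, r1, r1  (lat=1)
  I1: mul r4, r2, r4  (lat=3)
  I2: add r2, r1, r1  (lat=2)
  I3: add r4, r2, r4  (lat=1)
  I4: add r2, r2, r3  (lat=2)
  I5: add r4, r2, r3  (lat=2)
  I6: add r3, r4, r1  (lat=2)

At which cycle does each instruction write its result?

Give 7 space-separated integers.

Answer: 2 5 5 6 7 9 11

Derivation:
I0 add r3: issue@1 deps=(None,None) exec_start@1 write@2
I1 mul r4: issue@2 deps=(None,None) exec_start@2 write@5
I2 add r2: issue@3 deps=(None,None) exec_start@3 write@5
I3 add r4: issue@4 deps=(2,1) exec_start@5 write@6
I4 add r2: issue@5 deps=(2,0) exec_start@5 write@7
I5 add r4: issue@6 deps=(4,0) exec_start@7 write@9
I6 add r3: issue@7 deps=(5,None) exec_start@9 write@11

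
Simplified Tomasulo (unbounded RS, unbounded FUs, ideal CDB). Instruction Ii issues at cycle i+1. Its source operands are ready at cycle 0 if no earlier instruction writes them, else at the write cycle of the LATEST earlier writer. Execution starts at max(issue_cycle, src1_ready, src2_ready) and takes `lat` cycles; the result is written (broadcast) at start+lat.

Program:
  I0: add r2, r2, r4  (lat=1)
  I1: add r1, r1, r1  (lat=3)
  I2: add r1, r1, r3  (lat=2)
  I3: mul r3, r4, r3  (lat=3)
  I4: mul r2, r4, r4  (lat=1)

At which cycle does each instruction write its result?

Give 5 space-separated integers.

I0 add r2: issue@1 deps=(None,None) exec_start@1 write@2
I1 add r1: issue@2 deps=(None,None) exec_start@2 write@5
I2 add r1: issue@3 deps=(1,None) exec_start@5 write@7
I3 mul r3: issue@4 deps=(None,None) exec_start@4 write@7
I4 mul r2: issue@5 deps=(None,None) exec_start@5 write@6

Answer: 2 5 7 7 6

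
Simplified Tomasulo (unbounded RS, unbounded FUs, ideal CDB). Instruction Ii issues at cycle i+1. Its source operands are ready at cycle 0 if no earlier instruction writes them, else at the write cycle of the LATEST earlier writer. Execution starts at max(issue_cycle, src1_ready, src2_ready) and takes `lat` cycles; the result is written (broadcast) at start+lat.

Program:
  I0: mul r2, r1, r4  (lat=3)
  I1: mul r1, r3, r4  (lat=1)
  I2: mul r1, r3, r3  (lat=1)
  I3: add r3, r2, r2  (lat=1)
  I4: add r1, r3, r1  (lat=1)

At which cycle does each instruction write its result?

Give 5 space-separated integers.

I0 mul r2: issue@1 deps=(None,None) exec_start@1 write@4
I1 mul r1: issue@2 deps=(None,None) exec_start@2 write@3
I2 mul r1: issue@3 deps=(None,None) exec_start@3 write@4
I3 add r3: issue@4 deps=(0,0) exec_start@4 write@5
I4 add r1: issue@5 deps=(3,2) exec_start@5 write@6

Answer: 4 3 4 5 6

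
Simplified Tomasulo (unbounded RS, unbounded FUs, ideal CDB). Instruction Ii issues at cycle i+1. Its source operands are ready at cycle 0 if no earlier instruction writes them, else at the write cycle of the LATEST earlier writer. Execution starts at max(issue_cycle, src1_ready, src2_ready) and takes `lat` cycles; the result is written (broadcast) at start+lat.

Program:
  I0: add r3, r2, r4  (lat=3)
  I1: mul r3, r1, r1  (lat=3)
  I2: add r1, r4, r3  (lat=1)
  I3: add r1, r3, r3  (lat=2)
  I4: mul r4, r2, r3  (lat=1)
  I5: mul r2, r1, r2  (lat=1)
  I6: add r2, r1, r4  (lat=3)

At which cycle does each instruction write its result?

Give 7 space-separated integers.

Answer: 4 5 6 7 6 8 10

Derivation:
I0 add r3: issue@1 deps=(None,None) exec_start@1 write@4
I1 mul r3: issue@2 deps=(None,None) exec_start@2 write@5
I2 add r1: issue@3 deps=(None,1) exec_start@5 write@6
I3 add r1: issue@4 deps=(1,1) exec_start@5 write@7
I4 mul r4: issue@5 deps=(None,1) exec_start@5 write@6
I5 mul r2: issue@6 deps=(3,None) exec_start@7 write@8
I6 add r2: issue@7 deps=(3,4) exec_start@7 write@10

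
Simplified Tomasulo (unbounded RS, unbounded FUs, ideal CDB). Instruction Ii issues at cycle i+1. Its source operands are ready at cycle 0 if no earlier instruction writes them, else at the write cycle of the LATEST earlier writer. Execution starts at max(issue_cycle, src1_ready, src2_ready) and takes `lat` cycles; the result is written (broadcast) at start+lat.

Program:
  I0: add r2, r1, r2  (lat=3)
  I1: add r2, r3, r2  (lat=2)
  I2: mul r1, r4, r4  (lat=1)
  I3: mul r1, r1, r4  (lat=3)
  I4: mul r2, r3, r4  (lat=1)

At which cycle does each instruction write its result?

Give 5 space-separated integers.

Answer: 4 6 4 7 6

Derivation:
I0 add r2: issue@1 deps=(None,None) exec_start@1 write@4
I1 add r2: issue@2 deps=(None,0) exec_start@4 write@6
I2 mul r1: issue@3 deps=(None,None) exec_start@3 write@4
I3 mul r1: issue@4 deps=(2,None) exec_start@4 write@7
I4 mul r2: issue@5 deps=(None,None) exec_start@5 write@6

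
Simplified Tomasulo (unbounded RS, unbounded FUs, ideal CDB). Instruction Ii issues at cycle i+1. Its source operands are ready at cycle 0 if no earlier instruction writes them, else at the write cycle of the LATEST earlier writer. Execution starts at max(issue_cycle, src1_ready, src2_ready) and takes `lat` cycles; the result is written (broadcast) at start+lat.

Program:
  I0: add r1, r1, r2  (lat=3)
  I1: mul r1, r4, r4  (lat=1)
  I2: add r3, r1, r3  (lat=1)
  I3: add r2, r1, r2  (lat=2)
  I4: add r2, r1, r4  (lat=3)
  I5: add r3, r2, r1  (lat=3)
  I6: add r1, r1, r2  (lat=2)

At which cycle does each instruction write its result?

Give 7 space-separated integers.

Answer: 4 3 4 6 8 11 10

Derivation:
I0 add r1: issue@1 deps=(None,None) exec_start@1 write@4
I1 mul r1: issue@2 deps=(None,None) exec_start@2 write@3
I2 add r3: issue@3 deps=(1,None) exec_start@3 write@4
I3 add r2: issue@4 deps=(1,None) exec_start@4 write@6
I4 add r2: issue@5 deps=(1,None) exec_start@5 write@8
I5 add r3: issue@6 deps=(4,1) exec_start@8 write@11
I6 add r1: issue@7 deps=(1,4) exec_start@8 write@10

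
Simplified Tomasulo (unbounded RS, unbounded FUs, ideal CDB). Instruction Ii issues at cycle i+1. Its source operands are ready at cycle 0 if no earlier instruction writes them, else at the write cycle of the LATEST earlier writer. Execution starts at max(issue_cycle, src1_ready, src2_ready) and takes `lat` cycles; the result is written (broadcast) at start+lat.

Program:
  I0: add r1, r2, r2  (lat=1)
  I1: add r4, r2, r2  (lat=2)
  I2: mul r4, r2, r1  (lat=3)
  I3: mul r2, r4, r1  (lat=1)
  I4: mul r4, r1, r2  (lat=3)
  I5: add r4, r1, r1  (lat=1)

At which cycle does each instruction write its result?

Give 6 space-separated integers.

Answer: 2 4 6 7 10 7

Derivation:
I0 add r1: issue@1 deps=(None,None) exec_start@1 write@2
I1 add r4: issue@2 deps=(None,None) exec_start@2 write@4
I2 mul r4: issue@3 deps=(None,0) exec_start@3 write@6
I3 mul r2: issue@4 deps=(2,0) exec_start@6 write@7
I4 mul r4: issue@5 deps=(0,3) exec_start@7 write@10
I5 add r4: issue@6 deps=(0,0) exec_start@6 write@7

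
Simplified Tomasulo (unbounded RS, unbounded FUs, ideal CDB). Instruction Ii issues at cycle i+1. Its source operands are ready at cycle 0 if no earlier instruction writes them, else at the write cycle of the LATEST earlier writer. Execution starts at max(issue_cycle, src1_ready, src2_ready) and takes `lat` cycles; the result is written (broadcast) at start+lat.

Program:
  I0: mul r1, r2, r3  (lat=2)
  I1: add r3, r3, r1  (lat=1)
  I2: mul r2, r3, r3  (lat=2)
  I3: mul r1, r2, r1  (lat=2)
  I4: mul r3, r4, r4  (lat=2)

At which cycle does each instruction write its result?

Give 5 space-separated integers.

I0 mul r1: issue@1 deps=(None,None) exec_start@1 write@3
I1 add r3: issue@2 deps=(None,0) exec_start@3 write@4
I2 mul r2: issue@3 deps=(1,1) exec_start@4 write@6
I3 mul r1: issue@4 deps=(2,0) exec_start@6 write@8
I4 mul r3: issue@5 deps=(None,None) exec_start@5 write@7

Answer: 3 4 6 8 7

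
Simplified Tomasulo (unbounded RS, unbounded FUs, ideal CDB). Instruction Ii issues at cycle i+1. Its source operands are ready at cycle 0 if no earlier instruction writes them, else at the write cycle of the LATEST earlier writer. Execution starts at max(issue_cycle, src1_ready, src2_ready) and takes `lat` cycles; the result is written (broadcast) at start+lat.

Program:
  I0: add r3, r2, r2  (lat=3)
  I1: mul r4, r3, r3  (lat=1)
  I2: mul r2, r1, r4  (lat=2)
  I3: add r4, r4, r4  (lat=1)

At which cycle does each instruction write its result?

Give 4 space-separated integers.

Answer: 4 5 7 6

Derivation:
I0 add r3: issue@1 deps=(None,None) exec_start@1 write@4
I1 mul r4: issue@2 deps=(0,0) exec_start@4 write@5
I2 mul r2: issue@3 deps=(None,1) exec_start@5 write@7
I3 add r4: issue@4 deps=(1,1) exec_start@5 write@6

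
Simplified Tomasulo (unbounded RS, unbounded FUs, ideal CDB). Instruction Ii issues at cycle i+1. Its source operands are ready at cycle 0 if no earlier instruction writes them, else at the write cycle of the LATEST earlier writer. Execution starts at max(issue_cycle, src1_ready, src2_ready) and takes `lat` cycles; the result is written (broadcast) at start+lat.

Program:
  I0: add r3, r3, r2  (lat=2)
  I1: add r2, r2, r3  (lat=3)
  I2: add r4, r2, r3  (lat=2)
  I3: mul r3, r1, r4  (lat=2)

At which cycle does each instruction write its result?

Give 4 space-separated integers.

I0 add r3: issue@1 deps=(None,None) exec_start@1 write@3
I1 add r2: issue@2 deps=(None,0) exec_start@3 write@6
I2 add r4: issue@3 deps=(1,0) exec_start@6 write@8
I3 mul r3: issue@4 deps=(None,2) exec_start@8 write@10

Answer: 3 6 8 10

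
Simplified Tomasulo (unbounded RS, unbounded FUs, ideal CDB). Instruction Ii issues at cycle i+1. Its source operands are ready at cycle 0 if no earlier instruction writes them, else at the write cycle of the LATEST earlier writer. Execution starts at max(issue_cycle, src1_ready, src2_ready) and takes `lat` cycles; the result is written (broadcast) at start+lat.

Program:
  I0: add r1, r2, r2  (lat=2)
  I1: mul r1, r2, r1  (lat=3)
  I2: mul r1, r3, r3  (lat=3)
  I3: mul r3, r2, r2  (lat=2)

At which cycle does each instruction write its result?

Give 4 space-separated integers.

I0 add r1: issue@1 deps=(None,None) exec_start@1 write@3
I1 mul r1: issue@2 deps=(None,0) exec_start@3 write@6
I2 mul r1: issue@3 deps=(None,None) exec_start@3 write@6
I3 mul r3: issue@4 deps=(None,None) exec_start@4 write@6

Answer: 3 6 6 6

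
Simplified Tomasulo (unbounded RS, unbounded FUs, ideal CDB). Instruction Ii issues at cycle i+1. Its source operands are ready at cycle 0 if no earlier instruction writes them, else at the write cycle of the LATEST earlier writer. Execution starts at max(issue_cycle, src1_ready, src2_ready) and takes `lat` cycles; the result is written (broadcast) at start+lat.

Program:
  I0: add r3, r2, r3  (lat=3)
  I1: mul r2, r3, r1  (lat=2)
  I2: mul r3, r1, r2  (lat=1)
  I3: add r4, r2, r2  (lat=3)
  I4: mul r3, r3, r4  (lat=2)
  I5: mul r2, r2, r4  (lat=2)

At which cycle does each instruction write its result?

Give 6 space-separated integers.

Answer: 4 6 7 9 11 11

Derivation:
I0 add r3: issue@1 deps=(None,None) exec_start@1 write@4
I1 mul r2: issue@2 deps=(0,None) exec_start@4 write@6
I2 mul r3: issue@3 deps=(None,1) exec_start@6 write@7
I3 add r4: issue@4 deps=(1,1) exec_start@6 write@9
I4 mul r3: issue@5 deps=(2,3) exec_start@9 write@11
I5 mul r2: issue@6 deps=(1,3) exec_start@9 write@11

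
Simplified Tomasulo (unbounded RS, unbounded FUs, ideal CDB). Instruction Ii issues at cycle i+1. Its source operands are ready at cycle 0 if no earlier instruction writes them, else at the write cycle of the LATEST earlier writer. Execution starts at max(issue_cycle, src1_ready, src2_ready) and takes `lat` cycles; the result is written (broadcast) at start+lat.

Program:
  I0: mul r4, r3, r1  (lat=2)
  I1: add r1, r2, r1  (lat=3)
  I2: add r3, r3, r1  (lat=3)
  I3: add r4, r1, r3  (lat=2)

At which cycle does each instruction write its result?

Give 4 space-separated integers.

I0 mul r4: issue@1 deps=(None,None) exec_start@1 write@3
I1 add r1: issue@2 deps=(None,None) exec_start@2 write@5
I2 add r3: issue@3 deps=(None,1) exec_start@5 write@8
I3 add r4: issue@4 deps=(1,2) exec_start@8 write@10

Answer: 3 5 8 10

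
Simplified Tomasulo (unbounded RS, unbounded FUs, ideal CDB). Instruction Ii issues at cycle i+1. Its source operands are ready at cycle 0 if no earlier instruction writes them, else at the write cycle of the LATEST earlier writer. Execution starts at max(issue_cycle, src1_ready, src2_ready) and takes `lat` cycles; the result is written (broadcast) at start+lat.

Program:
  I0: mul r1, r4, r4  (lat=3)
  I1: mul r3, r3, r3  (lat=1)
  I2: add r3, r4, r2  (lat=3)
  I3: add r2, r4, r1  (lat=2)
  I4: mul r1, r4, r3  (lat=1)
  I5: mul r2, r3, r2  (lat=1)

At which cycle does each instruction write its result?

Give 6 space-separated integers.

Answer: 4 3 6 6 7 7

Derivation:
I0 mul r1: issue@1 deps=(None,None) exec_start@1 write@4
I1 mul r3: issue@2 deps=(None,None) exec_start@2 write@3
I2 add r3: issue@3 deps=(None,None) exec_start@3 write@6
I3 add r2: issue@4 deps=(None,0) exec_start@4 write@6
I4 mul r1: issue@5 deps=(None,2) exec_start@6 write@7
I5 mul r2: issue@6 deps=(2,3) exec_start@6 write@7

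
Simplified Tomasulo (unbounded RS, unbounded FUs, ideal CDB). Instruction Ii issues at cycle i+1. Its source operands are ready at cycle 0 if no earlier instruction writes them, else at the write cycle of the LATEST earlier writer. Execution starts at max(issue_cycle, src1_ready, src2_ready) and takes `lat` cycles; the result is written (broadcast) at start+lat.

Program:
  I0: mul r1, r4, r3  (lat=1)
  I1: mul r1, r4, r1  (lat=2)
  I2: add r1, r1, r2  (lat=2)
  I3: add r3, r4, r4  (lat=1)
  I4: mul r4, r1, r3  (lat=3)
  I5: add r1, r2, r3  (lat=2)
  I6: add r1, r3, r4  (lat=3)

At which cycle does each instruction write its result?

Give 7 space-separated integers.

I0 mul r1: issue@1 deps=(None,None) exec_start@1 write@2
I1 mul r1: issue@2 deps=(None,0) exec_start@2 write@4
I2 add r1: issue@3 deps=(1,None) exec_start@4 write@6
I3 add r3: issue@4 deps=(None,None) exec_start@4 write@5
I4 mul r4: issue@5 deps=(2,3) exec_start@6 write@9
I5 add r1: issue@6 deps=(None,3) exec_start@6 write@8
I6 add r1: issue@7 deps=(3,4) exec_start@9 write@12

Answer: 2 4 6 5 9 8 12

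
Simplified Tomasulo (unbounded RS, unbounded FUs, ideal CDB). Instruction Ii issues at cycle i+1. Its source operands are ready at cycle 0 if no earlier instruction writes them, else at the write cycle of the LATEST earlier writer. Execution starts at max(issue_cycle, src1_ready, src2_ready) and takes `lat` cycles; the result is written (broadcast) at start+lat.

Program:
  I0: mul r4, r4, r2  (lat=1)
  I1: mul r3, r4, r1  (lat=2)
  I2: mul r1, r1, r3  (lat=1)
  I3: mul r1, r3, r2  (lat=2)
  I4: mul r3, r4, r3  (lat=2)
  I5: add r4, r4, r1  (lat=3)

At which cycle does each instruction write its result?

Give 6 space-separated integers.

Answer: 2 4 5 6 7 9

Derivation:
I0 mul r4: issue@1 deps=(None,None) exec_start@1 write@2
I1 mul r3: issue@2 deps=(0,None) exec_start@2 write@4
I2 mul r1: issue@3 deps=(None,1) exec_start@4 write@5
I3 mul r1: issue@4 deps=(1,None) exec_start@4 write@6
I4 mul r3: issue@5 deps=(0,1) exec_start@5 write@7
I5 add r4: issue@6 deps=(0,3) exec_start@6 write@9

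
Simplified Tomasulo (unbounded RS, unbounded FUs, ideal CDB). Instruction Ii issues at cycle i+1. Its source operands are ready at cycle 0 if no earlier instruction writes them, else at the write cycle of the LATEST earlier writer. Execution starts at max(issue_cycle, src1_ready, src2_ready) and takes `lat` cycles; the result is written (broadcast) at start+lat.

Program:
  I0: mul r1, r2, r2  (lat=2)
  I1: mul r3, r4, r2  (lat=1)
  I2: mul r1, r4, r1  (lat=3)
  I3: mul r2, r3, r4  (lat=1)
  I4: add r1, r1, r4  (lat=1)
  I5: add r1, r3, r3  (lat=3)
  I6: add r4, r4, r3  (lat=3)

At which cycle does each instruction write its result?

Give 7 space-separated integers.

Answer: 3 3 6 5 7 9 10

Derivation:
I0 mul r1: issue@1 deps=(None,None) exec_start@1 write@3
I1 mul r3: issue@2 deps=(None,None) exec_start@2 write@3
I2 mul r1: issue@3 deps=(None,0) exec_start@3 write@6
I3 mul r2: issue@4 deps=(1,None) exec_start@4 write@5
I4 add r1: issue@5 deps=(2,None) exec_start@6 write@7
I5 add r1: issue@6 deps=(1,1) exec_start@6 write@9
I6 add r4: issue@7 deps=(None,1) exec_start@7 write@10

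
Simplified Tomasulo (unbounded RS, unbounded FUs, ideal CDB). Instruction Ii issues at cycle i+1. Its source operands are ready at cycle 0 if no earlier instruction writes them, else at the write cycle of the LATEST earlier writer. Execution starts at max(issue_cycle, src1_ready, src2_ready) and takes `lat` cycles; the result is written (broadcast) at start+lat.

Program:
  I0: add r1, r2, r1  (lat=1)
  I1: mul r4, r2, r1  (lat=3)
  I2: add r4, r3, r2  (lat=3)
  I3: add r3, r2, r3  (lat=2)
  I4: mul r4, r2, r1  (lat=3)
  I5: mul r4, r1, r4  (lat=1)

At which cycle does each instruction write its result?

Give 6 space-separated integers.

I0 add r1: issue@1 deps=(None,None) exec_start@1 write@2
I1 mul r4: issue@2 deps=(None,0) exec_start@2 write@5
I2 add r4: issue@3 deps=(None,None) exec_start@3 write@6
I3 add r3: issue@4 deps=(None,None) exec_start@4 write@6
I4 mul r4: issue@5 deps=(None,0) exec_start@5 write@8
I5 mul r4: issue@6 deps=(0,4) exec_start@8 write@9

Answer: 2 5 6 6 8 9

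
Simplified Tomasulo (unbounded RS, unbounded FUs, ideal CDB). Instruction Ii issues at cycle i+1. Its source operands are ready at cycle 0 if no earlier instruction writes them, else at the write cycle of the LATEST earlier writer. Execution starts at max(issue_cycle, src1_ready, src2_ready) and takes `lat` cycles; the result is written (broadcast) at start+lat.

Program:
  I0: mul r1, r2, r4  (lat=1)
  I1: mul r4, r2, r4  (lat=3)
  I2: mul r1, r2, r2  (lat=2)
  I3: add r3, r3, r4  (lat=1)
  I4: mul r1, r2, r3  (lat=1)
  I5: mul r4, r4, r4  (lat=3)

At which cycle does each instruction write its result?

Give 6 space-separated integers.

Answer: 2 5 5 6 7 9

Derivation:
I0 mul r1: issue@1 deps=(None,None) exec_start@1 write@2
I1 mul r4: issue@2 deps=(None,None) exec_start@2 write@5
I2 mul r1: issue@3 deps=(None,None) exec_start@3 write@5
I3 add r3: issue@4 deps=(None,1) exec_start@5 write@6
I4 mul r1: issue@5 deps=(None,3) exec_start@6 write@7
I5 mul r4: issue@6 deps=(1,1) exec_start@6 write@9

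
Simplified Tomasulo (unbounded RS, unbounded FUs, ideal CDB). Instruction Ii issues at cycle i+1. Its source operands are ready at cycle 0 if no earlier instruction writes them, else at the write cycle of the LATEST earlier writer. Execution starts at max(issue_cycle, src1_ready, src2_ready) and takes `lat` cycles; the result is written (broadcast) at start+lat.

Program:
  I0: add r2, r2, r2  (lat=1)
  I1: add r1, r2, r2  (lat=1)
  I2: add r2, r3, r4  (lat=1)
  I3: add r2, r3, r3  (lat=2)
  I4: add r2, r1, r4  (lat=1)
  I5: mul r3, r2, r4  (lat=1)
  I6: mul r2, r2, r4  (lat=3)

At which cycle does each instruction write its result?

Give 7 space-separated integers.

I0 add r2: issue@1 deps=(None,None) exec_start@1 write@2
I1 add r1: issue@2 deps=(0,0) exec_start@2 write@3
I2 add r2: issue@3 deps=(None,None) exec_start@3 write@4
I3 add r2: issue@4 deps=(None,None) exec_start@4 write@6
I4 add r2: issue@5 deps=(1,None) exec_start@5 write@6
I5 mul r3: issue@6 deps=(4,None) exec_start@6 write@7
I6 mul r2: issue@7 deps=(4,None) exec_start@7 write@10

Answer: 2 3 4 6 6 7 10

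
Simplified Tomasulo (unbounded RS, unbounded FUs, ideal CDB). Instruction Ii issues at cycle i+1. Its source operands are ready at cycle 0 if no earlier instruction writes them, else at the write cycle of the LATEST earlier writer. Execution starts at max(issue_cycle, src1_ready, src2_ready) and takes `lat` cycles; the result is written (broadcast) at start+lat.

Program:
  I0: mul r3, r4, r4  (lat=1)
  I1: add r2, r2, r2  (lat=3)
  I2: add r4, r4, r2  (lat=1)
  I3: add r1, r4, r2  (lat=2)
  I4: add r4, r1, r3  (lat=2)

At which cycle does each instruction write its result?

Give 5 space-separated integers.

I0 mul r3: issue@1 deps=(None,None) exec_start@1 write@2
I1 add r2: issue@2 deps=(None,None) exec_start@2 write@5
I2 add r4: issue@3 deps=(None,1) exec_start@5 write@6
I3 add r1: issue@4 deps=(2,1) exec_start@6 write@8
I4 add r4: issue@5 deps=(3,0) exec_start@8 write@10

Answer: 2 5 6 8 10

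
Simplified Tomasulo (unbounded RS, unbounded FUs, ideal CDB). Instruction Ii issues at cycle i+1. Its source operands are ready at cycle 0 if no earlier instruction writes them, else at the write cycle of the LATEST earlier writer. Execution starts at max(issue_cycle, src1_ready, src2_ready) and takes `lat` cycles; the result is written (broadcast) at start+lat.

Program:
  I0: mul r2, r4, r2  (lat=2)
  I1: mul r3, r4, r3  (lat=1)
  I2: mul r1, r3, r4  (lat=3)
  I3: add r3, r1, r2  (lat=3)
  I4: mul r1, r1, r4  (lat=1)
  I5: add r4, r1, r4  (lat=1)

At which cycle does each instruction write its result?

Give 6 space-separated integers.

I0 mul r2: issue@1 deps=(None,None) exec_start@1 write@3
I1 mul r3: issue@2 deps=(None,None) exec_start@2 write@3
I2 mul r1: issue@3 deps=(1,None) exec_start@3 write@6
I3 add r3: issue@4 deps=(2,0) exec_start@6 write@9
I4 mul r1: issue@5 deps=(2,None) exec_start@6 write@7
I5 add r4: issue@6 deps=(4,None) exec_start@7 write@8

Answer: 3 3 6 9 7 8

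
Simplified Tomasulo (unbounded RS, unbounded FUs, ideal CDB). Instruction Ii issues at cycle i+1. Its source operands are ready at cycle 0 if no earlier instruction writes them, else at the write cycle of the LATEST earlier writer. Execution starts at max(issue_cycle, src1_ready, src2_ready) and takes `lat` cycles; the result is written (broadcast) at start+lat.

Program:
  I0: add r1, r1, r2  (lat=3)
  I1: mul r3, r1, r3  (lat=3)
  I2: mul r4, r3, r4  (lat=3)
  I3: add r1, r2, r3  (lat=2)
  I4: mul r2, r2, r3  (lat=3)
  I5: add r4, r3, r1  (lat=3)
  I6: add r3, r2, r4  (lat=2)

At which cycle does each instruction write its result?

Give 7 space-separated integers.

Answer: 4 7 10 9 10 12 14

Derivation:
I0 add r1: issue@1 deps=(None,None) exec_start@1 write@4
I1 mul r3: issue@2 deps=(0,None) exec_start@4 write@7
I2 mul r4: issue@3 deps=(1,None) exec_start@7 write@10
I3 add r1: issue@4 deps=(None,1) exec_start@7 write@9
I4 mul r2: issue@5 deps=(None,1) exec_start@7 write@10
I5 add r4: issue@6 deps=(1,3) exec_start@9 write@12
I6 add r3: issue@7 deps=(4,5) exec_start@12 write@14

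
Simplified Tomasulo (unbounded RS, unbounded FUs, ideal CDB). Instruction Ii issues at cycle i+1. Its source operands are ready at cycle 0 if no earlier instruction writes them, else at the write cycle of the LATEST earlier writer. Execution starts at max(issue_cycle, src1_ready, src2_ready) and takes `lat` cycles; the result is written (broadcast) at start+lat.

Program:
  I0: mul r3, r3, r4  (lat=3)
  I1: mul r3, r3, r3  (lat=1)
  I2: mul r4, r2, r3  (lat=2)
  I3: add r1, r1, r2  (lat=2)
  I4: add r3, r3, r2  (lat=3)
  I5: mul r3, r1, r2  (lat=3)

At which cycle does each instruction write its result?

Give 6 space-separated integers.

Answer: 4 5 7 6 8 9

Derivation:
I0 mul r3: issue@1 deps=(None,None) exec_start@1 write@4
I1 mul r3: issue@2 deps=(0,0) exec_start@4 write@5
I2 mul r4: issue@3 deps=(None,1) exec_start@5 write@7
I3 add r1: issue@4 deps=(None,None) exec_start@4 write@6
I4 add r3: issue@5 deps=(1,None) exec_start@5 write@8
I5 mul r3: issue@6 deps=(3,None) exec_start@6 write@9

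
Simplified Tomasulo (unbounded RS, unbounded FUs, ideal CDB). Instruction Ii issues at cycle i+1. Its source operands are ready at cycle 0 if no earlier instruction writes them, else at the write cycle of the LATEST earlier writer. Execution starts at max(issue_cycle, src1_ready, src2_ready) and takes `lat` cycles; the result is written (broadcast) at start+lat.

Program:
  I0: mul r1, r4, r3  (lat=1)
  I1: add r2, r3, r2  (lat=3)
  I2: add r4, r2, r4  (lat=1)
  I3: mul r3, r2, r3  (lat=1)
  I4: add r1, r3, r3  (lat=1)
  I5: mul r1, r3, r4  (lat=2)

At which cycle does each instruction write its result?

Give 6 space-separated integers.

I0 mul r1: issue@1 deps=(None,None) exec_start@1 write@2
I1 add r2: issue@2 deps=(None,None) exec_start@2 write@5
I2 add r4: issue@3 deps=(1,None) exec_start@5 write@6
I3 mul r3: issue@4 deps=(1,None) exec_start@5 write@6
I4 add r1: issue@5 deps=(3,3) exec_start@6 write@7
I5 mul r1: issue@6 deps=(3,2) exec_start@6 write@8

Answer: 2 5 6 6 7 8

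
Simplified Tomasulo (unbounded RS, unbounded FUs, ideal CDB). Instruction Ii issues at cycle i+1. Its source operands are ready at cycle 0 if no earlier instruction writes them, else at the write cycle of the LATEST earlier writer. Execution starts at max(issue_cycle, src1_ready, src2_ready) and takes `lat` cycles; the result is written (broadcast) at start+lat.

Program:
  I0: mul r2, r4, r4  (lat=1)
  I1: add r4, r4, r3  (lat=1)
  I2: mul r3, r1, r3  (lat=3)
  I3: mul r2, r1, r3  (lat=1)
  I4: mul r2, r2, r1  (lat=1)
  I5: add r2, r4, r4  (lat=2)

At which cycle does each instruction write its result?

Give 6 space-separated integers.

I0 mul r2: issue@1 deps=(None,None) exec_start@1 write@2
I1 add r4: issue@2 deps=(None,None) exec_start@2 write@3
I2 mul r3: issue@3 deps=(None,None) exec_start@3 write@6
I3 mul r2: issue@4 deps=(None,2) exec_start@6 write@7
I4 mul r2: issue@5 deps=(3,None) exec_start@7 write@8
I5 add r2: issue@6 deps=(1,1) exec_start@6 write@8

Answer: 2 3 6 7 8 8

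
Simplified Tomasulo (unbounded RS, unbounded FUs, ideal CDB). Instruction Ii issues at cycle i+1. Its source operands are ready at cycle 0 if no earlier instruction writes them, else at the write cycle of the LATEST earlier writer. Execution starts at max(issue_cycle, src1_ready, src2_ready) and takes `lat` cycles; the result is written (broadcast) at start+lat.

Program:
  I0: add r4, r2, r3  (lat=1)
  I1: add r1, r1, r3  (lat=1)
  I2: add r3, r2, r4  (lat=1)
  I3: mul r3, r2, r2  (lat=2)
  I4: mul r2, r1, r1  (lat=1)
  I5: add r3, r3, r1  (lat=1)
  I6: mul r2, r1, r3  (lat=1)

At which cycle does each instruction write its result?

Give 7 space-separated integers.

I0 add r4: issue@1 deps=(None,None) exec_start@1 write@2
I1 add r1: issue@2 deps=(None,None) exec_start@2 write@3
I2 add r3: issue@3 deps=(None,0) exec_start@3 write@4
I3 mul r3: issue@4 deps=(None,None) exec_start@4 write@6
I4 mul r2: issue@5 deps=(1,1) exec_start@5 write@6
I5 add r3: issue@6 deps=(3,1) exec_start@6 write@7
I6 mul r2: issue@7 deps=(1,5) exec_start@7 write@8

Answer: 2 3 4 6 6 7 8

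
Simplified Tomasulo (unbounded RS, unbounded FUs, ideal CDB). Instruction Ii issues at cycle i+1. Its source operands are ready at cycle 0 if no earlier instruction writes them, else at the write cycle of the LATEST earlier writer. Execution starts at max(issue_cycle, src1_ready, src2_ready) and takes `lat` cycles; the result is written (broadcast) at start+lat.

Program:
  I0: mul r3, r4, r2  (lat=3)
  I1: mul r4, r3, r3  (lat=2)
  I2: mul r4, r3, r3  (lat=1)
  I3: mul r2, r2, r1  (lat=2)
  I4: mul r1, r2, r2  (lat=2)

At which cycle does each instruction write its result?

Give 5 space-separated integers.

I0 mul r3: issue@1 deps=(None,None) exec_start@1 write@4
I1 mul r4: issue@2 deps=(0,0) exec_start@4 write@6
I2 mul r4: issue@3 deps=(0,0) exec_start@4 write@5
I3 mul r2: issue@4 deps=(None,None) exec_start@4 write@6
I4 mul r1: issue@5 deps=(3,3) exec_start@6 write@8

Answer: 4 6 5 6 8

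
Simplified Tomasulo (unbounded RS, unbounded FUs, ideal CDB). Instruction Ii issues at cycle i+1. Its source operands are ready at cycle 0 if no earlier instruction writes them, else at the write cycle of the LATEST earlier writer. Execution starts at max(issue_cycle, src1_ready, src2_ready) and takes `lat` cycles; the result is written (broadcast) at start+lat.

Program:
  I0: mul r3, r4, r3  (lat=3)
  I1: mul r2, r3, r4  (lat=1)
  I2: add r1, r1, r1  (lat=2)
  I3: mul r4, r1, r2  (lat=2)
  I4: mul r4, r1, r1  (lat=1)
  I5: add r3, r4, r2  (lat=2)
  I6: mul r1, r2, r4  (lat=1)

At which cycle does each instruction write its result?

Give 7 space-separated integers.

I0 mul r3: issue@1 deps=(None,None) exec_start@1 write@4
I1 mul r2: issue@2 deps=(0,None) exec_start@4 write@5
I2 add r1: issue@3 deps=(None,None) exec_start@3 write@5
I3 mul r4: issue@4 deps=(2,1) exec_start@5 write@7
I4 mul r4: issue@5 deps=(2,2) exec_start@5 write@6
I5 add r3: issue@6 deps=(4,1) exec_start@6 write@8
I6 mul r1: issue@7 deps=(1,4) exec_start@7 write@8

Answer: 4 5 5 7 6 8 8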